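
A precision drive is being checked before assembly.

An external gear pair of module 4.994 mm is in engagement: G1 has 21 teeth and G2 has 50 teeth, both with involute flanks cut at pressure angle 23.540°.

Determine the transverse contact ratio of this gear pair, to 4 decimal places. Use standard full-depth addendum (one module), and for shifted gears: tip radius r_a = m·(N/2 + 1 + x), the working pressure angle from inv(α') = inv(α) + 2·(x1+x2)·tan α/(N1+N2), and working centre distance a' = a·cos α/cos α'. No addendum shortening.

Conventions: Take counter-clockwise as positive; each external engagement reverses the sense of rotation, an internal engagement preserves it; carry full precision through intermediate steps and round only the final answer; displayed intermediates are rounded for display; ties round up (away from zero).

1.5240

recognized (one external pair, fixed centres): single-mesh tooth geometry, m = 4.994, N1 = 21, N2 = 50
base radii: r_b1 = 48.073270, r_b2 = 114.460167
tip radii: r_a1 = 57.431000, r_a2 = 129.844000
no profile shift: α' = α, a' = a
action lengths: √(r_a1²−r_b1²) = 31.421020, √(r_a2²−r_b2²) = 61.305257
base pitch p_b = π·m·cos α = 14.383489
CR = (31.421020 + 61.305257 − 177.287000·sin 23.54000°)/14.383489 = 1.523953
contact ratio ≈ 1.5240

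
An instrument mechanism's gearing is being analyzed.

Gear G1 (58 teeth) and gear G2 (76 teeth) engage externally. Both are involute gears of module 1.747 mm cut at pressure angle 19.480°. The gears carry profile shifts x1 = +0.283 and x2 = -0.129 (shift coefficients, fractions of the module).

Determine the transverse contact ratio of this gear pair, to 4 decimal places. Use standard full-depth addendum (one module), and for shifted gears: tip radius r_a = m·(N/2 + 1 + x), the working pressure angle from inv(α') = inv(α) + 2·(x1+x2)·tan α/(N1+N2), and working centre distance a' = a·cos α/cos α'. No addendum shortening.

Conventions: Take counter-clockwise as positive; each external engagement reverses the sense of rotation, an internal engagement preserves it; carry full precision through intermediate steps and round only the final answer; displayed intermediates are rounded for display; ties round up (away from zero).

1.7929

single-mesh involute tooth geometry (58T engaging 76T at module 1.747)
base radii: r_b1 = 47.762946, r_b2 = 62.585930
tip radii: r_a1 = 52.904401, r_a2 = 67.907637
inv(α') = inv(19.480°) + 2·(+0.283-0.129)·tan α/(58+76) = 0.01454869  ⇒  α' = 19.84486°
a' = a·cos α / cos α' = 117.0490·cos 19.480°/cos 19.84486° = 117.315631
action lengths: √(r_a1²−r_b1²) = 22.750310, √(r_a2²−r_b2²) = 26.352392
base pitch p_b = π·m·cos α = 5.174197
CR = (22.750310 + 26.352392 − 117.315631·sin 19.84486°)/5.174197 = 1.792944
contact ratio ≈ 1.7929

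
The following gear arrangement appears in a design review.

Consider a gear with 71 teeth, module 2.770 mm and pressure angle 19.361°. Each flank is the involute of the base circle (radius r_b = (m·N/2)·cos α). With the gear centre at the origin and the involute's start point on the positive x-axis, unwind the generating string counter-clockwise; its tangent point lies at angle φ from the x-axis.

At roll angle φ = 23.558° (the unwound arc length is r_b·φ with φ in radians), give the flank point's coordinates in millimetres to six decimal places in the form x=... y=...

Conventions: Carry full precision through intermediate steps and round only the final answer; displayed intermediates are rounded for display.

class = single-mesh tooth geometry [base-circle involute, m = 2.770, 71T]
pitch radius r_p = m·N/2 = 2.770·71/2 = 98.335000
base radius r_b = r_p·cos α = 98.335000·cos 19.361° = 92.774012
roll angle φ = 23.558° = 0.41116467 rad
x = r_b·(cos φ + φ·sin φ) = 100.287695
y = r_b·(sin φ − φ·cos φ) = 2.113453

x=100.287695 y=2.113453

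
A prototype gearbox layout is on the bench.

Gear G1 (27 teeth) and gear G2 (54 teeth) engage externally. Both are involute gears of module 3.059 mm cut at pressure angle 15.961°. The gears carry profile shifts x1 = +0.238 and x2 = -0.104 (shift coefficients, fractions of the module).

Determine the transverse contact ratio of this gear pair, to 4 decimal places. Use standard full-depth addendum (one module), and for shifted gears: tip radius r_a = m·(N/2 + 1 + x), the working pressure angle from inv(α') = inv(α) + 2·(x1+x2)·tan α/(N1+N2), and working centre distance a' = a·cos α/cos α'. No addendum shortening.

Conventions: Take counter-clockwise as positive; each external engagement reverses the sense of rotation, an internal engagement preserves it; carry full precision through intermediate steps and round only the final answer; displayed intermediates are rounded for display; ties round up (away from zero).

class = single-mesh tooth geometry [involute pair 27T × 54T, m = 3.059]
base radii: r_b1 = 39.704482, r_b2 = 79.408965
tip radii: r_a1 = 45.083542, r_a2 = 85.333864
inv(α') = inv(15.961°) + 2·(+0.238-0.104)·tan α/(27+54) = 0.00838318  ⇒  α' = 16.59671°
a' = a·cos α / cos α' = 123.8895·cos 15.961°/cos 16.59671° = 124.291558
action lengths: √(r_a1²−r_b1²) = 21.356026, √(r_a2²−r_b2²) = 31.242353
base pitch p_b = π·m·cos α = 9.239653
CR = (21.356026 + 31.242353 − 124.291558·sin 16.59671°)/9.239653 = 1.850348
contact ratio ≈ 1.8503

1.8503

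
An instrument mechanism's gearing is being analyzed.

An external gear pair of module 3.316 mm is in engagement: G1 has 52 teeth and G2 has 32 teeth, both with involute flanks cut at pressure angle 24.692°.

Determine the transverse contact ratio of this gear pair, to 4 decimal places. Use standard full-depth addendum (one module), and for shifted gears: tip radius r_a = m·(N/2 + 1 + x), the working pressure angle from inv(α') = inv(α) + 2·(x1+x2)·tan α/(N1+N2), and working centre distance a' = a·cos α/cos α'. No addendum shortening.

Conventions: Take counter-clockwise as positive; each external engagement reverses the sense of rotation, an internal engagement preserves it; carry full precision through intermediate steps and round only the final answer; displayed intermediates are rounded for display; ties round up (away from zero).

1.5218

recognized (one external pair, fixed centres): single-mesh tooth geometry, m = 3.316, N1 = 52, N2 = 32
base radii: r_b1 = 78.332971, r_b2 = 48.204905
tip radii: r_a1 = 89.532000, r_a2 = 56.372000
no profile shift: α' = α, a' = a
action lengths: √(r_a1²−r_b1²) = 43.358099, √(r_a2²−r_b2²) = 29.224810
base pitch p_b = π·m·cos α = 9.465011
CR = (43.358099 + 29.224810 − 139.272000·sin 24.69200°)/9.465011 = 1.521751
contact ratio ≈ 1.5218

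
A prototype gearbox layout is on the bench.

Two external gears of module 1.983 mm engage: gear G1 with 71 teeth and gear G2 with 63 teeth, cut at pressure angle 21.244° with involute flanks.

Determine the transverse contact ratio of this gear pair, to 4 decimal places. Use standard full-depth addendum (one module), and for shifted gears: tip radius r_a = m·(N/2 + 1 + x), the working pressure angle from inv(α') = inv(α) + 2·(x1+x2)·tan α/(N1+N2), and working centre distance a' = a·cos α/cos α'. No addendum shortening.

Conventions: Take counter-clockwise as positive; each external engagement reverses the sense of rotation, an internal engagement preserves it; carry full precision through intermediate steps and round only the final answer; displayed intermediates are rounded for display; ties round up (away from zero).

class = single-mesh tooth geometry [involute pair 71T × 63T, m = 1.983]
base radii: r_b1 = 65.612763, r_b2 = 58.219776
tip radii: r_a1 = 72.379500, r_a2 = 64.447500
no profile shift: α' = α, a' = a
action lengths: √(r_a1²−r_b1²) = 30.557442, √(r_a2²−r_b2²) = 27.639427
base pitch p_b = π·m·cos α = 5.806439
CR = (30.557442 + 27.639427 − 132.861000·sin 21.24400°)/5.806439 = 1.731863
contact ratio ≈ 1.7319

1.7319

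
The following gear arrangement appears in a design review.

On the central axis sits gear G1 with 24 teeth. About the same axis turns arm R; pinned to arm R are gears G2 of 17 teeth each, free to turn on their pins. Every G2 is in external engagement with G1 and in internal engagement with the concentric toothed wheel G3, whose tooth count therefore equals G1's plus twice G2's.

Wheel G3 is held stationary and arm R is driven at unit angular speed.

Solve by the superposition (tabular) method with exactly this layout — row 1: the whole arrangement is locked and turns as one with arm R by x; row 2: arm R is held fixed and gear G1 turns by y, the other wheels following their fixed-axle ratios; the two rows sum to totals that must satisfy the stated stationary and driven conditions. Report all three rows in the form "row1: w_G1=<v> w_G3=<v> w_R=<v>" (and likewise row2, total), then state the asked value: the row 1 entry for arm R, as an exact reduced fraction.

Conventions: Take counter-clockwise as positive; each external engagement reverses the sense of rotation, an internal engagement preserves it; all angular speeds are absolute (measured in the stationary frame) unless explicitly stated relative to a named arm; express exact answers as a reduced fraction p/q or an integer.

recognized (axles ride arm R): planetary set, 24/17/58 teeth
row 1 (train locked, turned with arm): all members turn x
superposition row 2 [arm held]: sun y, ring −(24/58)·y, arm 0
boundary: total ω_ring = x − (24/58)·y = 0 and total ω_arm = x = 1  ⇒  y = 29/12, x = 1
row 2 ring = −(24/58)·29/12 = -1
totals (row 1 + row 2): sun 1 + 29/12 = 41/12, ring 1 + (-1) = 0, arm 1 + 0 = 1
asked cell (row1, arm) = 1

row1: w_G1=1 w_G3=1 w_R=1
row2: w_G1=29/12 w_G3=-1 w_R=0
total: w_G1=41/12 w_G3=0 w_R=1
asked value: 1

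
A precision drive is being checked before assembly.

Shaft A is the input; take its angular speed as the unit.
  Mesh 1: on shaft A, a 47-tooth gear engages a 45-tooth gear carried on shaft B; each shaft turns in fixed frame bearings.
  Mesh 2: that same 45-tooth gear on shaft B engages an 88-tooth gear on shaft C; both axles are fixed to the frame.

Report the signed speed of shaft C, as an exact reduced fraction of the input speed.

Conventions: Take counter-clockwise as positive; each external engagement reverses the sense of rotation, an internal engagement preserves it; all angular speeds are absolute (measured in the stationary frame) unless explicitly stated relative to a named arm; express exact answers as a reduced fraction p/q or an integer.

47/88

2-mesh fixed-axis compound train (all bearings frame-fixed)
mesh 1 [47T→45T]: |ω|/ω_in = 1×47/45 = 47/45, sense flips to −
mesh 2 [45T→88T]: |ω|/ω_in = (47/45)×45/88 = 47/88, sense flips to +
signed output speed (× input speed) = 47/88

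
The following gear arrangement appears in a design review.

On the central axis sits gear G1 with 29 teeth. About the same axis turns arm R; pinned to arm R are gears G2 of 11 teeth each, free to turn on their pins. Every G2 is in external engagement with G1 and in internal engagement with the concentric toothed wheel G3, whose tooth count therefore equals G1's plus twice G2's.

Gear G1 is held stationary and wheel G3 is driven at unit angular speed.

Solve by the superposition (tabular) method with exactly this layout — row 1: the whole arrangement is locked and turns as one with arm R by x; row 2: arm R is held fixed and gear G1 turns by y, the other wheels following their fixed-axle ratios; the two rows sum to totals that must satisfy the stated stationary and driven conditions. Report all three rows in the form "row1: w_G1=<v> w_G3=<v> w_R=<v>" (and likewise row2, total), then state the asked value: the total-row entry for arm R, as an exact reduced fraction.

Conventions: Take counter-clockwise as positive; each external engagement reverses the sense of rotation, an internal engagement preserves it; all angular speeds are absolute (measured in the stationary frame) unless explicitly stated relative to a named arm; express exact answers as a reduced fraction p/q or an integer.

topology: planetary set — G1 29T / G2 11T / G3 51T, arm = carrier (Willis)
row 1: whole set turns with the arm by x
row 2 — arm fixed, fixed-axis ratios: sun y, ring −(29/51)·y, arm 0
boundary: total ω_sun = x + y = 0 and total ω_ring = x − (29/51)·y = 1  ⇒  y = -51/80, x = 51/80
row 2 ring = −(29/51)·(-51/80) = 29/80
totals (row 1 + row 2): sun 51/80 + (-51/80) = 0, ring 51/80 + 29/80 = 1, arm 51/80 + 0 = 51/80
asked cell (total, arm) = 51/80

row1: w_G1=51/80 w_G3=51/80 w_R=51/80
row2: w_G1=-51/80 w_G3=29/80 w_R=0
total: w_G1=0 w_G3=1 w_R=51/80
asked value: 51/80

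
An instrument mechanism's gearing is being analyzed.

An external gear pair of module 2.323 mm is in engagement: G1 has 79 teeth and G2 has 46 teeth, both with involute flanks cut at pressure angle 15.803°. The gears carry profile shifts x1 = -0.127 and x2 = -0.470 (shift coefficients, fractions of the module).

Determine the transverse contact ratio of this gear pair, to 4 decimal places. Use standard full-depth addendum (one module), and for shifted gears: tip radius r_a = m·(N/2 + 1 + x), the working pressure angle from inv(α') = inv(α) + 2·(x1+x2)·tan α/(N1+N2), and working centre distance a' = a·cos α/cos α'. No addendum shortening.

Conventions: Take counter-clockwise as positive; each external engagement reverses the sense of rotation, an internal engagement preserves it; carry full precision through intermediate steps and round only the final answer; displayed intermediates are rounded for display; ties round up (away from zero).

2.3545

class = single-mesh tooth geometry [involute pair 79T × 46T, m = 2.323]
base radii: r_b1 = 88.290371, r_b2 = 51.409583
tip radii: r_a1 = 93.786479, r_a2 = 54.660190
inv(α') = inv(15.803°) + 2·(-0.127-0.470)·tan α/(79+46) = 0.00451017  ⇒  α' = 13.55036°
a' = a·cos α / cos α' = 145.1875·cos 15.803°/cos 13.55036° = 143.699934
action lengths: √(r_a1²−r_b1²) = 31.634063, √(r_a2²−r_b2²) = 18.568552
base pitch p_b = π·m·cos α = 7.022086
CR = (31.634063 + 18.568552 − 143.699934·sin 13.55036°)/7.022086 = 2.354533
contact ratio ≈ 2.3545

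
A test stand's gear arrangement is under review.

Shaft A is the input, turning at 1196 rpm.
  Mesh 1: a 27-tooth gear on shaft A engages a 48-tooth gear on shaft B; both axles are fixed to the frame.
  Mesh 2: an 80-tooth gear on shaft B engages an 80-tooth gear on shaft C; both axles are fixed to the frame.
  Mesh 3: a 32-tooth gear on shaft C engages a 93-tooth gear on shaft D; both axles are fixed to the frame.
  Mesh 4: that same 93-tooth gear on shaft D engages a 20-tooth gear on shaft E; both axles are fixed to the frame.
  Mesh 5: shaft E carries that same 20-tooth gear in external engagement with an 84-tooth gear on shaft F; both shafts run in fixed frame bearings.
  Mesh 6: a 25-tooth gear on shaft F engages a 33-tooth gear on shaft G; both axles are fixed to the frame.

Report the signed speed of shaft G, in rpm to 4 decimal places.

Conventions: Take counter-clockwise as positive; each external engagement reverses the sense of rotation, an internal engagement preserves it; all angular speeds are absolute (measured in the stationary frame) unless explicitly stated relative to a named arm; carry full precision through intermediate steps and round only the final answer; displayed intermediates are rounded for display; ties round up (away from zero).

class = fixed-axis compound train [6 meshes; 6 ratios multiply, 6 sense flips]
mesh 1 [27T→48T]: ω = 1196.0000×27/48 = 672.7500 rpm, sense flips to −
mesh 2 [80T→80T]: ω = 672.7500×80/80 = 672.7500 rpm, sense flips to +
mesh 3 [32T→93T]: ω = 672.7500×32/93 = 231.4839 rpm, sense flips to −
mesh 4 [93T→20T]: ω = 231.4839×93/20 = 1076.4000 rpm, sense flips to +
mesh 5 [20T→84T]: ω = 1076.4000×20/84 = 256.2857 rpm, sense flips to −
mesh 6 [25T→33T]: ω = 256.2857×25/33 = 194.1558 rpm, sense flips to +
signed output speed = +194.1558 rpm

+194.1558 rpm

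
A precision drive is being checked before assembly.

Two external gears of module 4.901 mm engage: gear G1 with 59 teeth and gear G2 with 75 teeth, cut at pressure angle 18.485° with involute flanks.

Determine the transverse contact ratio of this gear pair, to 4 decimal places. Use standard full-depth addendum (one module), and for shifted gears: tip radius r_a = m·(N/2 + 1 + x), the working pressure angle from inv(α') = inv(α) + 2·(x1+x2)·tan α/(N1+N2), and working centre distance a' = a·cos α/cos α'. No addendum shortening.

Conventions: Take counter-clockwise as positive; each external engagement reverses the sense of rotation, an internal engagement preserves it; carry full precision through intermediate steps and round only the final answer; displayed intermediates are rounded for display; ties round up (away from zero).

1.8945

single-mesh involute tooth geometry (59T engaging 75T at module 4.901)
base radii: r_b1 = 137.120165, r_b2 = 174.305295
tip radii: r_a1 = 149.480500, r_a2 = 188.688500
no profile shift: α' = α, a' = a
action lengths: √(r_a1²−r_b1²) = 59.518737, √(r_a2²−r_b2²) = 72.256585
base pitch p_b = π·m·cos α = 14.602566
CR = (59.518737 + 72.256585 − 328.367000·sin 18.48500°)/14.602566 = 1.894494
contact ratio ≈ 1.8945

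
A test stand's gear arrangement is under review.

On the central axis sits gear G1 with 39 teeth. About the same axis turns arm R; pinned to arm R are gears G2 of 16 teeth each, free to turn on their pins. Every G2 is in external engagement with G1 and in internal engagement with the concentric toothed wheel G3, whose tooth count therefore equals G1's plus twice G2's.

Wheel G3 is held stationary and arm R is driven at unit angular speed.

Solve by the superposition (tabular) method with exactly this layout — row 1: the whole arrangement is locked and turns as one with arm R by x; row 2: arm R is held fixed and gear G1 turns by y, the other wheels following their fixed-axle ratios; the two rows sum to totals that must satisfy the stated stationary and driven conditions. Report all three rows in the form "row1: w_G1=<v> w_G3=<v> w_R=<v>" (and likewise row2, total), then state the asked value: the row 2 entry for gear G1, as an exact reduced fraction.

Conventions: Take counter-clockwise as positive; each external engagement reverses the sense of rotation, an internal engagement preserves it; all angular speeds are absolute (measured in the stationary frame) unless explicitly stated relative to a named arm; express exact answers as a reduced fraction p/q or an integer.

row1: w_G1=1 w_G3=1 w_R=1
row2: w_G1=71/39 w_G3=-1 w_R=0
total: w_G1=110/39 w_G3=0 w_R=1
asked value: 71/39

class = planetary set [G3 = 39+2·16 = 71; Willis about the carrier]
superposition row 1 [locked train]: every member turns x
row 2 — arm fixed, fixed-axis ratios: sun y, ring −(39/71)·y, arm 0
boundary: total ω_ring = x − (39/71)·y = 0 and total ω_arm = x = 1  ⇒  y = 71/39, x = 1
row 2 ring = −(39/71)·71/39 = -1
totals (row 1 + row 2): sun 1 + 71/39 = 110/39, ring 1 + (-1) = 0, arm 1 + 0 = 1
asked cell (row2, sun) = 71/39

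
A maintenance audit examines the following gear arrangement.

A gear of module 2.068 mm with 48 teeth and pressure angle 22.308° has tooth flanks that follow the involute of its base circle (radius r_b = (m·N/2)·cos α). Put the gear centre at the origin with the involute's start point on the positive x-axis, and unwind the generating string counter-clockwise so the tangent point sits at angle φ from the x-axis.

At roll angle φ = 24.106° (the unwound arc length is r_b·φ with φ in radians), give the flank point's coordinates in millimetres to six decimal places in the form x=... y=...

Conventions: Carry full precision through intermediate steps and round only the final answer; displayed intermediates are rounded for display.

recognized (one wheel, involute flank): single-mesh tooth geometry, m = 2.068, N = 48
pitch radius r_p = m·N/2 = 2.068·48/2 = 49.632000
base radius r_b = r_p·cos α = 49.632000·cos 22.308° = 45.917379
roll angle φ = 24.106° = 0.42072907 rad
x = r_b·(cos φ + φ·sin φ) = 49.803280
y = r_b·(sin φ − φ·cos φ) = 1.119841

x=49.803280 y=1.119841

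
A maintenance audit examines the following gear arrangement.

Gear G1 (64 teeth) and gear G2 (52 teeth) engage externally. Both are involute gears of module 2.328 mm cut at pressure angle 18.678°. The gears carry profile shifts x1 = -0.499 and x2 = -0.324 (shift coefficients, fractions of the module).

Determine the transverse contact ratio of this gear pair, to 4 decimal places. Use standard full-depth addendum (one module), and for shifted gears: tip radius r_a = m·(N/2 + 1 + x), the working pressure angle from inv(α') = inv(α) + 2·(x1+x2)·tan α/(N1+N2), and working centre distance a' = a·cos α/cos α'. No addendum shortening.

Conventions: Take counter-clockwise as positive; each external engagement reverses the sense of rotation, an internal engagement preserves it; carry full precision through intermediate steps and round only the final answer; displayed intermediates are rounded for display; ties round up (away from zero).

recognized (one external pair, fixed centres): single-mesh tooth geometry, m = 2.328, N1 = 64, N2 = 52
base radii: r_b1 = 70.572543, r_b2 = 57.340191
tip radii: r_a1 = 75.662328, r_a2 = 62.101728
inv(α') = inv(18.678°) + 2·(-0.499-0.324)·tan α/(64+52) = 0.00726396  ⇒  α' = 15.83890°
a' = a·cos α / cos α' = 135.0240·cos 18.678°/cos 15.83890° = 132.960869
action lengths: √(r_a1²−r_b1²) = 27.281937, √(r_a2²−r_b2²) = 23.848001
base pitch p_b = π·m·cos α = 6.928443
CR = (27.281937 + 23.848001 − 132.960869·sin 15.83890°)/6.928443 = 2.141963
contact ratio ≈ 2.1420

2.1420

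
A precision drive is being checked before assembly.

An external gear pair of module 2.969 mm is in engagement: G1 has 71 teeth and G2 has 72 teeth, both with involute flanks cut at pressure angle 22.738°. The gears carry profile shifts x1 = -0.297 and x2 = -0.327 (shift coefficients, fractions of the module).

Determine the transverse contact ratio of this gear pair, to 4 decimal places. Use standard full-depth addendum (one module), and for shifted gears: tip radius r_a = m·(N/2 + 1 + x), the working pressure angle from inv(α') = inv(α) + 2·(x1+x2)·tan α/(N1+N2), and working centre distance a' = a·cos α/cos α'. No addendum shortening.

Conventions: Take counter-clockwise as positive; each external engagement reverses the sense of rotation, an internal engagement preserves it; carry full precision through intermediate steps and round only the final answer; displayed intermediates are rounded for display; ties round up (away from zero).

class = single-mesh tooth geometry [involute pair 71T × 72T, m = 2.969]
base radii: r_b1 = 97.208056, r_b2 = 98.577183
tip radii: r_a1 = 107.486707, r_a2 = 108.882137
inv(α') = inv(22.738°) + 2·(-0.297-0.327)·tan α/(71+72) = 0.01857809  ⇒  α' = 21.46797°
a' = a·cos α / cos α' = 212.2835·cos 22.738°/cos 21.46797° = 210.380988
action lengths: √(r_a1²−r_b1²) = 45.869228, √(r_a2²−r_b2²) = 46.236984
base pitch p_b = π·m·cos α = 8.602482
CR = (45.869228 + 46.236984 − 210.380988·sin 21.46797°)/8.602482 = 1.756558
contact ratio ≈ 1.7566

1.7566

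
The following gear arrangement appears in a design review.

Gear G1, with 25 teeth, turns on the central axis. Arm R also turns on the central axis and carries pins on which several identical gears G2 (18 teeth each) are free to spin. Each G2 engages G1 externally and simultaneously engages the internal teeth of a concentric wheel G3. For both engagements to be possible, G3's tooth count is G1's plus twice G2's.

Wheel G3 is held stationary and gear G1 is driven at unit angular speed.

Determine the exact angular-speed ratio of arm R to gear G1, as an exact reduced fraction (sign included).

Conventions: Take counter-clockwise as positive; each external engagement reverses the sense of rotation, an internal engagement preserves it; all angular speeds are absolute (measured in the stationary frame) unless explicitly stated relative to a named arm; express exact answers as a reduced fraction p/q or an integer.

recognized (axles ride arm R): planetary set, 25/18/61 teeth
ring teeth: 25 + 2·18 = 61
25(ω_sun−ω_arm) = −61(ω_ring−ω_arm),  ω_ring = 0, ω_sun = 1
25(1−ω_arm) = −61(0−ω_arm)  ⇒  86·ω_arm = 25  ⇒  ω_arm = 25/86
ω_out/ω_in = 25/86

25/86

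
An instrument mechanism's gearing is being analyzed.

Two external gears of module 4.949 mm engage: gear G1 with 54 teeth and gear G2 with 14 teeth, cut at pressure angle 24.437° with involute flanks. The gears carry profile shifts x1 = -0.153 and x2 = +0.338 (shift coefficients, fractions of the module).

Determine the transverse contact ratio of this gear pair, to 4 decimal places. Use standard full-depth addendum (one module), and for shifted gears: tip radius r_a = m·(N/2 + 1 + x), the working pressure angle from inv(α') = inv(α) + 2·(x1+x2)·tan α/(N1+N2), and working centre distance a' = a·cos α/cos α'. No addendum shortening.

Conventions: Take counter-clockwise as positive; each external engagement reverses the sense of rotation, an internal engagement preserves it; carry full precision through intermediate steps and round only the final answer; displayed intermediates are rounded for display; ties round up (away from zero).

recognized (one external pair, fixed centres): single-mesh tooth geometry, m = 4.949, N1 = 54, N2 = 14
base radii: r_b1 = 121.652611, r_b2 = 31.539566
tip radii: r_a1 = 137.814803, r_a2 = 41.264762
inv(α') = inv(24.437°) + 2·(-0.153+0.338)·tan α/(54+14) = 0.03036536  ⇒  α' = 25.10229°
a' = a·cos α / cos α' = 168.2660·cos 24.437°/cos 25.10229° = 169.169967
action lengths: √(r_a1²−r_b1²) = 64.757720, √(r_a2²−r_b2²) = 26.608953
base pitch p_b = π·m·cos α = 14.154924
CR = (64.757720 + 26.608953 − 169.169967·sin 25.10229°)/14.154924 = 1.384589
contact ratio ≈ 1.3846

1.3846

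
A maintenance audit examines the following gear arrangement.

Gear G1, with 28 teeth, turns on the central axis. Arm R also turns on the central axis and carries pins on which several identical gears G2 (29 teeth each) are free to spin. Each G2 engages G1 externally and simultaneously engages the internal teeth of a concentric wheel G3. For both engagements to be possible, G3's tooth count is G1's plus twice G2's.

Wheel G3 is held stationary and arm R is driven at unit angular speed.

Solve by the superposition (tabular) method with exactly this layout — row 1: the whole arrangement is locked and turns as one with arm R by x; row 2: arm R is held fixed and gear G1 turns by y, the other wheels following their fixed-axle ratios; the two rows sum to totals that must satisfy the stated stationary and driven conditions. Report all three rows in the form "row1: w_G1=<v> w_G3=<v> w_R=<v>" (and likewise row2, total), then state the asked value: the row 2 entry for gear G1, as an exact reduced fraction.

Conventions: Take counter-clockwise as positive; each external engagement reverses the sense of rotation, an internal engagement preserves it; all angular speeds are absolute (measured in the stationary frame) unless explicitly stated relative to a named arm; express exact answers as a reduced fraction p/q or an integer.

row1: w_G1=1 w_G3=1 w_R=1
row2: w_G1=43/14 w_G3=-1 w_R=0
total: w_G1=57/14 w_G3=0 w_R=1
asked value: 43/14

class = planetary set [G3 = 28+2·29 = 86; Willis about the carrier]
row 1 — lock + rotate with arm: ω_sun = ω_ring = ω_arm = x
row 2 — arm fixed, fixed-axis ratios: sun y, ring −(28/86)·y, arm 0
boundary: total ω_ring = x − (28/86)·y = 0 and total ω_arm = x = 1  ⇒  y = 43/14, x = 1
row 2 ring = −(28/86)·43/14 = -1
totals (row 1 + row 2): sun 1 + 43/14 = 57/14, ring 1 + (-1) = 0, arm 1 + 0 = 1
asked cell (row2, sun) = 43/14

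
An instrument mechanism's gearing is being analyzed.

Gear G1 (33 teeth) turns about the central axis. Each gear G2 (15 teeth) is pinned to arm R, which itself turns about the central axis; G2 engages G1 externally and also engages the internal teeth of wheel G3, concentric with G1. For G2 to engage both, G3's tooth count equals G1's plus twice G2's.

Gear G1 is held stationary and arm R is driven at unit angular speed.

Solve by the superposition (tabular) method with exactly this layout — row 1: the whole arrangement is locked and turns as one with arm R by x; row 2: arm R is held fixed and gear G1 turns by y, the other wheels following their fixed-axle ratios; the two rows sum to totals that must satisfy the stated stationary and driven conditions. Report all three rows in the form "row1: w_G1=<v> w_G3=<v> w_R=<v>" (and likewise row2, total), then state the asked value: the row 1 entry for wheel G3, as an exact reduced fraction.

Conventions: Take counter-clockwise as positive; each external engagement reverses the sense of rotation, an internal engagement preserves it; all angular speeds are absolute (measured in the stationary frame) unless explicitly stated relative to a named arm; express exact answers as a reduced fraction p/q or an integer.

recognized (axles ride arm R): planetary set, 33/15/63 teeth
superposition row 1 [locked train]: every member turns x
row 2 — arm fixed, fixed-axis ratios: sun y, ring −(33/63)·y, arm 0
boundary: total ω_sun = x + y = 0 and total ω_arm = x = 1  ⇒  y = -1, x = 1
row 2 ring = −(33/63)·(-1) = 11/21
totals (row 1 + row 2): sun 1 + (-1) = 0, ring 1 + 11/21 = 32/21, arm 1 + 0 = 1
asked cell (row1, ring) = 1

row1: w_G1=1 w_G3=1 w_R=1
row2: w_G1=-1 w_G3=11/21 w_R=0
total: w_G1=0 w_G3=32/21 w_R=1
asked value: 1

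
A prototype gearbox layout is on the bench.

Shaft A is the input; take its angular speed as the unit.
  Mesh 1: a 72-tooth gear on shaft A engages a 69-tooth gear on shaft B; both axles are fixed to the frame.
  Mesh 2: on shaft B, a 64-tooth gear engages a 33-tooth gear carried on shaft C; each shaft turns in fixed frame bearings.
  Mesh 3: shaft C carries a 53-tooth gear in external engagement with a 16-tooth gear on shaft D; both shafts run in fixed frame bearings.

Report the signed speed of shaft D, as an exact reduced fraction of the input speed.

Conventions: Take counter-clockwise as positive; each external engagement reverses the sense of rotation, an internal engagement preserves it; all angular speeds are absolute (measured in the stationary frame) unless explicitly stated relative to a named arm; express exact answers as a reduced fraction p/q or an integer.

-1696/253

3-mesh fixed-axis compound train (all bearings frame-fixed)
mesh 1 [72T→69T]: |ω|/ω_in = 1×72/69 = 24/23, sense flips to −
mesh 2 [64T→33T]: |ω|/ω_in = (24/23)×64/33 = 512/253, sense flips to +
mesh 3 [53T→16T]: |ω|/ω_in = (512/253)×53/16 = 1696/253, sense flips to −
signed output speed (× input speed) = -1696/253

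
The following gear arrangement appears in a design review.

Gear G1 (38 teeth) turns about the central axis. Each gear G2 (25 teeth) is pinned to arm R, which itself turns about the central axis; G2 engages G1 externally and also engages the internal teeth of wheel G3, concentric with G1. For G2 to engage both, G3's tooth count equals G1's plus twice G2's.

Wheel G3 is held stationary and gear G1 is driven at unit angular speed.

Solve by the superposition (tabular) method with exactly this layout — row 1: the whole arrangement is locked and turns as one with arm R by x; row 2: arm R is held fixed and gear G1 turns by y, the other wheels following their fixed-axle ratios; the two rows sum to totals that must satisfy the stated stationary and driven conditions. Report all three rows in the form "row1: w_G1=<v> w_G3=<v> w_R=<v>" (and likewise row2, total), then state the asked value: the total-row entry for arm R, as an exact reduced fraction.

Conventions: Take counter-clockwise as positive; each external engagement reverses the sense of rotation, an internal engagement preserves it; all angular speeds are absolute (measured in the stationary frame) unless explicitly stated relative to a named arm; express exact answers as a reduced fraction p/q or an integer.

row1: w_G1=19/63 w_G3=19/63 w_R=19/63
row2: w_G1=44/63 w_G3=-19/63 w_R=0
total: w_G1=1 w_G3=0 w_R=19/63
asked value: 19/63

topology: planetary set — G1 38T / G2 25T / G3 88T, arm = carrier (Willis)
row 1 (train locked, turned with arm): all members turn x
row 2 — arm fixed, fixed-axis ratios: sun y, ring −(38/88)·y, arm 0
boundary: total ω_ring = x − (38/88)·y = 0 and total ω_sun = x + y = 1  ⇒  y = 44/63, x = 19/63
row 2 ring = −(38/88)·44/63 = -19/63
totals (row 1 + row 2): sun 19/63 + 44/63 = 1, ring 19/63 + (-19/63) = 0, arm 19/63 + 0 = 19/63
asked cell (total, arm) = 19/63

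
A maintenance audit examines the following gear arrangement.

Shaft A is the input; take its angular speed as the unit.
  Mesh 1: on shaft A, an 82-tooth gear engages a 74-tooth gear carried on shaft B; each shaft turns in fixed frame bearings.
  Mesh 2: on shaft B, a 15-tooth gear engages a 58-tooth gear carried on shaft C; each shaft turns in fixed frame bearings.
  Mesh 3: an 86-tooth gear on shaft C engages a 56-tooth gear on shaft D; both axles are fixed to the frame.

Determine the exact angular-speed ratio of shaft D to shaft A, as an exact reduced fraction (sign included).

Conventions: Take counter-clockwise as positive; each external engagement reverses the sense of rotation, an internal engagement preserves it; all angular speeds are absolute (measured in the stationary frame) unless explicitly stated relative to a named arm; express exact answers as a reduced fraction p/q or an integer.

-26445/60088

class = fixed-axis compound train [3 meshes; 3 ratios multiply, 3 sense flips]
mesh 1 [82T→74T]: running ratio 41/37, sense −
mesh 2 [15T→58T]: running ratio 615/2146, sense +
mesh 3 [86T→56T]: running ratio 26445/60088, sense −
ω_out/ω_in = -26445/60088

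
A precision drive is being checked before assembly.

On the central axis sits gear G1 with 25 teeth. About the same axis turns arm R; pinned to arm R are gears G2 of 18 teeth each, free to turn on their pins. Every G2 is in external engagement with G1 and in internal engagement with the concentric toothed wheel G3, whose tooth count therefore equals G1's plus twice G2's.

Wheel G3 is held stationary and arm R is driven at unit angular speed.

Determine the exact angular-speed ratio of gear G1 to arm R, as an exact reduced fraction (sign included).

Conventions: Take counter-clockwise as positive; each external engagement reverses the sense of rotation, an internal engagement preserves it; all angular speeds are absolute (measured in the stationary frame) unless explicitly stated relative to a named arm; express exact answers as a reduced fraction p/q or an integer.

planetary set (25T centre, 18T on arm, 61T internal) — Willis relation
ring teeth: 25 + 2·18 = 61
25(ω_sun−ω_arm) = −61(ω_ring−ω_arm),  ω_ring = 0, ω_arm = 1
ω_sun = 1 − (61/25)(0−1) = 86/25
ω_out/ω_in = 86/25

86/25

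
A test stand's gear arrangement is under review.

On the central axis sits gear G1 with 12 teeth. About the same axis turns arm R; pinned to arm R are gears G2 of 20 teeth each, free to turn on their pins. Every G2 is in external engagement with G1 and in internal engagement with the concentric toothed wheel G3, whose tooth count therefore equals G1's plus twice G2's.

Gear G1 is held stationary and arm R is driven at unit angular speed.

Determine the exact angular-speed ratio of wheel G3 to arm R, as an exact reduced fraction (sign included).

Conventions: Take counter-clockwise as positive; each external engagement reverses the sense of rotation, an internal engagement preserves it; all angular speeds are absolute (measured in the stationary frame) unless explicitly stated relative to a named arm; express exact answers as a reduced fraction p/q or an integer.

16/13

planetary set (12T centre, 20T on arm, 52T internal) — Willis relation
ring teeth: 12 + 2·20 = 52
12(ω_sun−ω_arm) = −52(ω_ring−ω_arm),  ω_sun = 0, ω_arm = 1
ω_ring = 1 − (12/52)(0−1) = 16/13
ω_out/ω_in = 16/13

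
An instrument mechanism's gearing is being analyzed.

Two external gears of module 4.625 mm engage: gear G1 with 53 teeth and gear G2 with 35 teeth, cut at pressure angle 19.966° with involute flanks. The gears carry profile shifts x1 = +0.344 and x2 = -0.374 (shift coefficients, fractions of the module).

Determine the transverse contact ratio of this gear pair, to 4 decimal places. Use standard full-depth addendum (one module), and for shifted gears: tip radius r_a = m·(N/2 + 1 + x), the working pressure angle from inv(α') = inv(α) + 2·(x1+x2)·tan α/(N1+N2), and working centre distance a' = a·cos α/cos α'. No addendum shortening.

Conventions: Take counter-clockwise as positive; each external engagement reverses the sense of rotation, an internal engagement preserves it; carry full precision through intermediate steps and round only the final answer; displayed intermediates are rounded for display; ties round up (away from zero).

1.7363

class = single-mesh tooth geometry [involute pair 53T × 35T, m = 4.625]
base radii: r_b1 = 115.195932, r_b2 = 76.072785
tip radii: r_a1 = 128.778500, r_a2 = 83.832750
inv(α') = inv(19.966°) + 2·(+0.344-0.374)·tan α/(53+35) = 0.01457821  ⇒  α' = 19.85784°
a' = a·cos α / cos α' = 203.5000·cos 19.966°/cos 19.85784° = 203.360889
action lengths: √(r_a1²−r_b1²) = 57.565609, √(r_a2²−r_b2²) = 35.225862
base pitch p_b = π·m·cos α = 13.656554
CR = (57.565609 + 35.225862 − 203.360889·sin 19.85784°)/13.656554 = 1.736333
contact ratio ≈ 1.7363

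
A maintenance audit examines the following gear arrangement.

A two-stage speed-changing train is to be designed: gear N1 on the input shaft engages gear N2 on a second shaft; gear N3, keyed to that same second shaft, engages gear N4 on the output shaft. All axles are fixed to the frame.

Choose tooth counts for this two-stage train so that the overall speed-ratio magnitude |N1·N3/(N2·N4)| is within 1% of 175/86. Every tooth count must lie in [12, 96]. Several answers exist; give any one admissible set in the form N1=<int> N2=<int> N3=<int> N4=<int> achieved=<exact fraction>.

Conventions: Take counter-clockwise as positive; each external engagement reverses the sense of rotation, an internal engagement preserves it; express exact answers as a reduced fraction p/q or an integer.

class = fixed-axis compound train [2-stage, 175/86 wanted]
target = 175/86 in lowest terms: an exact hit needs N1·N3 = k·175 and N2·N4 = k·86 for one integer k, every count in [12, 96]; additionally prefer no 1:1 stage (N1 ≠ N2, N3 ≠ N4)
k = 1…5: no 1:1-free in-range split of k·175 and k·86 into factor pairs; take k = 6
k = 6: N1·N3 = 1050 = 14·75, N2·N4 = 516 = 12·43
achieved = 14·75/(12·43) = 175/86; |achieved − target| = 0 ≤ 7/344 ✓

N1=14 N2=12 N3=75 N4=43 achieved=175/86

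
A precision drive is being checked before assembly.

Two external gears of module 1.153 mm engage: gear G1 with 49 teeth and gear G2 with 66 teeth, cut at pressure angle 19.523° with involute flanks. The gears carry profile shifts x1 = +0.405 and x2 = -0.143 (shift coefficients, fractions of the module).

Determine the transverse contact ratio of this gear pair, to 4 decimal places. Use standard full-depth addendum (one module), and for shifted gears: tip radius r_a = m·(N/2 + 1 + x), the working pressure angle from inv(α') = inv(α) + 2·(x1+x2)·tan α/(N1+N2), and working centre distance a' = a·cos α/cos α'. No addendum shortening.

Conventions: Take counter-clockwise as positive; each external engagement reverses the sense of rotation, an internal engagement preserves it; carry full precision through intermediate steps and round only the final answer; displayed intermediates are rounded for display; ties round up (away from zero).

single-mesh involute tooth geometry (49T engaging 66T at module 1.153)
base radii: r_b1 = 26.624421, r_b2 = 35.861465
tip radii: r_a1 = 29.868465, r_a2 = 39.037121
inv(α') = inv(19.523°) + 2·(+0.405-0.143)·tan α/(49+66) = 0.01544538  ⇒  α' = 20.23107°
a' = a·cos α / cos α' = 66.2975·cos 19.523°/cos 20.23107° = 66.594383
action lengths: √(r_a1²−r_b1²) = 13.537556, √(r_a2²−r_b2²) = 15.422457
base pitch p_b = π·m·cos α = 3.414003
CR = (13.537556 + 15.422457 − 66.594383·sin 20.23107°)/3.414003 = 1.737317
contact ratio ≈ 1.7373

1.7373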